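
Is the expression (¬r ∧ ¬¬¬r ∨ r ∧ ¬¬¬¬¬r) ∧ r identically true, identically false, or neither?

identically false

(¬r ∧ ¬¬¬r ∨ r ∧ ¬¬¬¬¬r) ∧ r
= (¬r ∧ ¬¬¬r ∨ r ∧ ¬¬¬r) ∧ r
= ¬¬¬r ∧ r
= ¬r ∧ r
= False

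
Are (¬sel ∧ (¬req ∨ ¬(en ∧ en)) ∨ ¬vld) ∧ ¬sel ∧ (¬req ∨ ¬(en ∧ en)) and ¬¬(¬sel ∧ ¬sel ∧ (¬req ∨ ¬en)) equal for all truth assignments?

Yes

E1: (¬sel ∧ (¬req ∨ ¬(en ∧ en)) ∨ ¬vld) ∧ ¬sel ∧ (¬req ∨ ¬(en ∧ en))
    = ¬sel ∧ (¬req ∨ ¬(en ∧ en))   — absorption
    = ¬sel ∧ (¬req ∨ ¬en)   — idempotence
E2: ¬¬(¬sel ∧ ¬sel ∧ (¬req ∨ ¬en))
    = ¬¬(¬sel ∧ (¬req ∨ ¬en))   — idempotence
    = ¬sel ∧ (¬req ∨ ¬en)   — double negation
Both reduce to ¬sel ∧ (¬req ∨ ¬en), so they are equivalent.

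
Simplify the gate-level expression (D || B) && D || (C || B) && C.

(D || B) && D || (C || B) && C
= (D || B) && D || C   (absorption)
= D || C   (absorption)

D || C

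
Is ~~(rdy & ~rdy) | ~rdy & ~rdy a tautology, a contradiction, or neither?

neither

~~(rdy & ~rdy) | ~rdy & ~rdy
= rdy & ~rdy | ~rdy & ~rdy
= ~rdy
This depends on rdy, so it is not a constant.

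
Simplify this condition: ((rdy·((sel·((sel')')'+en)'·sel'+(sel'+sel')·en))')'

((rdy·((sel·((sel')')'+en)'·sel'+(sel'+sel')·en))')'
= rdy·((sel·((sel')')'+en)'·sel'+(sel'+sel')·en)   [double negation]
= rdy·((sel·sel'+en)'·sel'+(sel'+sel')·en)   [double negation]
= rdy·((sel·sel'+en)'·sel'+sel'·en)   [idempotence]
= rdy·(en'·sel'+sel'·en)   [complement / identity]
= rdy·sel'   [distribution]

rdy·sel'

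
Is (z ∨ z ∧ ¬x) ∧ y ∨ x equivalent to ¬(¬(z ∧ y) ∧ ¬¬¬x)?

Yes

E1: (z ∨ z ∧ ¬x) ∧ y ∨ x
    = z ∧ y ∨ x   (absorption)
E2: ¬(¬(z ∧ y) ∧ ¬¬¬x)
    = ¬(¬(z ∧ y) ∧ ¬x)   (double negation)
    = z ∧ y ∨ x   (De Morgan)
Both reduce to z ∧ y ∨ x, so they are equivalent.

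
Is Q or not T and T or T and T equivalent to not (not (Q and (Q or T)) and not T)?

E1: Q or not T and T or T and T
    = Q or T   — distribution
E2: not (not (Q and (Q or T)) and not T)
    = Q and (Q or T) or T   — De Morgan
    = Q or T   — absorption
Both reduce to Q or T, so they are equivalent.

Yes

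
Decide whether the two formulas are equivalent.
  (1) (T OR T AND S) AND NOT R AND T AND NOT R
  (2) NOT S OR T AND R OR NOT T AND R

E1: (T OR T AND S) AND NOT R AND T AND NOT R
    = T AND NOT R AND T AND NOT R   [absorption]
    = T AND NOT R   [idempotence]
E2: NOT S OR T AND R OR NOT T AND R
    = NOT S OR R   [distribution]
These differ: at R=1, S=0, T=0, E1 = 0 but E2 = 1.

No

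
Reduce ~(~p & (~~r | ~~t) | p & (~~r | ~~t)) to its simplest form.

~r & ~t

~(~p & (~~r | ~~t) | p & (~~r | ~~t))
= ~(~~r | ~~t)   — distribution
= ~r & ~t   — De Morgan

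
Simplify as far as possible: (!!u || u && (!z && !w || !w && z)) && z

u && z

(!!u || u && (!z && !w || !w && z)) && z
= (!!u || u && !w) && z   [distribution]
= (u || u && !w) && z   [double negation]
= u && z   [absorption]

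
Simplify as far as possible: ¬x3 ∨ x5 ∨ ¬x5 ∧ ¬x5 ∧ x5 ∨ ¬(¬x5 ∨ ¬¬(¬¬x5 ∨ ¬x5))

¬x3 ∨ x5 ∨ ¬x5 ∧ ¬x5 ∧ x5 ∨ ¬(¬x5 ∨ ¬¬(¬¬x5 ∨ ¬x5))
= ¬x3 ∨ x5 ∨ ¬x5 ∧ ¬x5 ∧ x5 ∨ x5 ∧ ¬(¬¬x5 ∨ ¬x5)   — De Morgan
= ¬x3 ∨ x5 ∨ ¬x5 ∧ ¬x5 ∧ x5 ∨ x5 ∧ ¬x5 ∧ x5   — De Morgan
= ¬x3 ∨ x5 ∨ ¬x5 ∧ x5   — distribution
= ¬x3 ∨ x5   — complement / identity

¬x3 ∨ x5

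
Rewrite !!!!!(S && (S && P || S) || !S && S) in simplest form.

!!!!!(S && (S && P || S) || !S && S)
= !!!!!(S && S || !S && S)   (absorption)
= !!!(S && S || !S && S)   (double negation)
= !!!S   (distribution)
= !S   (double negation)

!S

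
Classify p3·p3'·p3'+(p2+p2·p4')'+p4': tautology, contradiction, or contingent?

contingent

p3·p3'·p3'+(p2+p2·p4')'+p4'
= p3·p3'+(p2+p2·p4')'+p4'   — idempotence
= (p2+p2·p4')'+p4'   — complement / identity
= p2'+p4'   — absorption
This depends on p2, p4, so it is not a constant.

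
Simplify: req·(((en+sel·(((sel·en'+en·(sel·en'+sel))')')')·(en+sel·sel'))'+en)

req

req·(((en+sel·(((sel·en'+en·(sel·en'+sel))')')')·(en+sel·sel'))'+en)
= req·(((en+sel·(((sel·en'+en·sel)')')')·(en+sel·sel'))'+en)   — absorption
= req·(((en+sel·(sel·en'+en·sel)')·(en+sel·sel'))'+en)   — double negation
= req·(((en+sel·sel')·(en+sel·sel'))'+en)   — distribution
= req·((en+sel·sel')'+en)   — idempotence
= req·(en'+en)   — complement / identity
= req   — complement / identity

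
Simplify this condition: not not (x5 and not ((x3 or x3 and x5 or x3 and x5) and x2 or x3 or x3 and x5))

x5 and not x3

not not (x5 and not ((x3 or x3 and x5 or x3 and x5) and x2 or x3 or x3 and x5))
= not not (x5 and not ((x3 or x3 and x5) and x2 or x3 or x3 and x5))   — idempotence
= not not (x5 and not (x3 or x3 and x5))   — absorption
= not not (x5 and not x3)   — absorption
= x5 and not x3   — double negation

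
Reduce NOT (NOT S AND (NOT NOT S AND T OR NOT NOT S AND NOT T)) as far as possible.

NOT (NOT S AND (NOT NOT S AND T OR NOT NOT S AND NOT T))
= NOT (NOT S AND NOT NOT S)   [distribution]
= S OR NOT S   [De Morgan]
= TRUE   [complement]

TRUE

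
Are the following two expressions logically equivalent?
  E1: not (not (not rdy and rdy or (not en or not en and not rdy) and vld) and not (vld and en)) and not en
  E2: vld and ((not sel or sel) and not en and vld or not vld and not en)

E1: not (not (not rdy and rdy or (not en or not en and not rdy) and vld) and not (vld and en)) and not en
    = (not rdy and rdy or (not en or not en and not rdy) and vld or vld and en) and not en   [De Morgan]
    = (not rdy and rdy or not en and vld or vld and en) and not en   [absorption]
    = (not en and vld or vld and en) and not en   [complement / identity]
    = vld and not en   [distribution]
E2: vld and ((not sel or sel) and not en and vld or not vld and not en)
    = vld and (not en and vld or not vld and not en)   [complement / identity]
    = vld and not en   [distribution]
Both reduce to vld and not en, so they are equivalent.

Yes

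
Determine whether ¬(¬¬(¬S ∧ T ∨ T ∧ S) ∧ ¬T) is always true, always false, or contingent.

¬(¬¬(¬S ∧ T ∨ T ∧ S) ∧ ¬T)
= ¬(¬S ∧ T ∨ T ∧ S) ∨ T   — De Morgan
= ¬T ∨ T   — distribution
= True   — complement

always true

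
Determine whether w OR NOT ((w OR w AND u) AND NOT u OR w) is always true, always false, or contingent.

always true

w OR NOT ((w OR w AND u) AND NOT u OR w)
= w OR NOT (w AND NOT u OR w)
= w OR NOT w
= TRUE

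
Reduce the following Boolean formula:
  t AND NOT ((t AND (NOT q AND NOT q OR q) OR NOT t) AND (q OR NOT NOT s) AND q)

t AND NOT q

t AND NOT ((t AND (NOT q AND NOT q OR q) OR NOT t) AND (q OR NOT NOT s) AND q)
= t AND NOT ((t AND (NOT q OR q) OR NOT t) AND (q OR NOT NOT s) AND q)   [idempotence]
= t AND NOT ((t AND (NOT q OR q) OR NOT t) AND (q OR s) AND q)   [double negation]
= t AND NOT ((t AND (NOT q OR q) OR NOT t) AND q)   [absorption]
= t AND NOT ((t OR NOT t) AND q)   [complement / identity]
= t AND NOT q   [complement / identity]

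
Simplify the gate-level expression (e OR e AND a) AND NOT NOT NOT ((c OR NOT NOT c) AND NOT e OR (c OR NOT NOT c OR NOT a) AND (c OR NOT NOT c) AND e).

e AND NOT c

(e OR e AND a) AND NOT NOT NOT ((c OR NOT NOT c) AND NOT e OR (c OR NOT NOT c OR NOT a) AND (c OR NOT NOT c) AND e)
= (e OR e AND a) AND NOT NOT NOT ((c OR NOT NOT c) AND NOT e OR (c OR NOT NOT c) AND e)   — absorption
= (e OR e AND a) AND NOT NOT NOT (c OR NOT NOT c)   — distribution
= e AND NOT NOT NOT (c OR NOT NOT c)   — absorption
= e AND NOT (c OR NOT NOT c)   — double negation
= e AND NOT (c OR c)   — double negation
= e AND NOT c   — idempotence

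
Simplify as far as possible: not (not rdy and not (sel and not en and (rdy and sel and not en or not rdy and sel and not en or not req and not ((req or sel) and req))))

not (not rdy and not (sel and not en and (rdy and sel and not en or not rdy and sel and not en or not req and not ((req or sel) and req))))
= not (not rdy and not (sel and not en and (rdy and sel and not en or not rdy and sel and not en or not req and not req)))   — absorption
= not (not rdy and not (sel and not en and (rdy and sel and not en or not rdy and sel and not en or not req)))   — idempotence
= not (not rdy and not (sel and not en and (sel and not en or not req)))   — distribution
= not (not rdy and not (sel and not en))   — absorption
= rdy or sel and not en   — De Morgan

rdy or sel and not en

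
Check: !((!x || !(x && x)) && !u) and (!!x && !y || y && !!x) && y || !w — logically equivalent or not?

E1: !((!x || !(x && x)) && !u)
    = !((!x || !x) && !u)   (idempotence)
    = !(!x && !u)   (idempotence)
    = x || u   (De Morgan)
E2: (!!x && !y || y && !!x) && y || !w
    = !!x && y || !w   (distribution)
    = x && y || !w   (double negation)
These differ: at u=0, w=0, x=0, y=0, E1 = 0 but E2 = 1.

No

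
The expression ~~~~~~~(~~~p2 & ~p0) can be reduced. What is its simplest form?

p2 | p0

~~~~~~~(~~~p2 & ~p0)
= ~~~~~(~~~p2 & ~p0)   [double negation]
= ~~~(~~~p2 & ~p0)   [double negation]
= ~(~~~p2 & ~p0)   [double negation]
= ~(~p2 & ~p0)   [double negation]
= p2 | p0   [De Morgan]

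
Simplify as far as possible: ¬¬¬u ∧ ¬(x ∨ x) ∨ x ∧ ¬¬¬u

¬u

¬¬¬u ∧ ¬(x ∨ x) ∨ x ∧ ¬¬¬u
= ¬¬¬u ∧ ¬x ∨ x ∧ ¬¬¬u   — idempotence
= ¬¬¬u   — distribution
= ¬u   — double negation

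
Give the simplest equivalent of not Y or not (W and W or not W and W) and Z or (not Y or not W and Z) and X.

not Y or not W and Z

not Y or not (W and W or not W and W) and Z or (not Y or not W and Z) and X
= not Y or not W and Z or (not Y or not W and Z) and X   (distribution)
= not Y or not W and Z   (absorption)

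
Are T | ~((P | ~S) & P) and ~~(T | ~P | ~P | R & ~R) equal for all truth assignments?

E1: T | ~((P | ~S) & P)
    = T | ~P   — absorption
E2: ~~(T | ~P | ~P | R & ~R)
    = ~~(T | ~P | ~P)   — complement / identity
    = T | ~P | ~P   — double negation
    = T | ~P   — idempotence
Both reduce to T | ~P, so they are equivalent.

Yes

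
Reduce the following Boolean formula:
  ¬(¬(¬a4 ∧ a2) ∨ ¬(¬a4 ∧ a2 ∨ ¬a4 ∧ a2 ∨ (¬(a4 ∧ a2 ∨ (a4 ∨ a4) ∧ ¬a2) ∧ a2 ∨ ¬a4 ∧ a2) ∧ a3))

¬(¬(¬a4 ∧ a2) ∨ ¬(¬a4 ∧ a2 ∨ ¬a4 ∧ a2 ∨ (¬(a4 ∧ a2 ∨ (a4 ∨ a4) ∧ ¬a2) ∧ a2 ∨ ¬a4 ∧ a2) ∧ a3))
= ¬(¬(¬a4 ∧ a2) ∨ ¬(¬a4 ∧ a2 ∨ ¬a4 ∧ a2 ∨ (¬(a4 ∧ a2 ∨ a4 ∧ ¬a2) ∧ a2 ∨ ¬a4 ∧ a2) ∧ a3))   — idempotence
= ¬(¬(¬a4 ∧ a2) ∨ ¬(¬a4 ∧ a2 ∨ ¬a4 ∧ a2 ∨ (¬a4 ∧ a2 ∨ ¬a4 ∧ a2) ∧ a3))   — distribution
= ¬(¬(¬a4 ∧ a2) ∨ ¬(¬a4 ∧ a2 ∨ ¬a4 ∧ a2))   — absorption
= ¬(¬(¬a4 ∧ a2) ∨ ¬(¬a4 ∧ a2))   — idempotence
= ¬¬(¬a4 ∧ a2)   — idempotence
= ¬a4 ∧ a2   — double negation

¬a4 ∧ a2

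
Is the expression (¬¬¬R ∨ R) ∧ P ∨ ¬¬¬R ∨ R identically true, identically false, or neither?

identically true

(¬¬¬R ∨ R) ∧ P ∨ ¬¬¬R ∨ R
= ¬¬¬R ∨ R   [absorption]
= ¬R ∨ R   [double negation]
= True   [complement]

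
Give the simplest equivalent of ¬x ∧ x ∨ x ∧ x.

¬x ∧ x ∨ x ∧ x
= x ∧ x
= x

x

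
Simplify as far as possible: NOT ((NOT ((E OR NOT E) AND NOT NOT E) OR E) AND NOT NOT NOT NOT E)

NOT E

NOT ((NOT ((E OR NOT E) AND NOT NOT E) OR E) AND NOT NOT NOT NOT E)
= NOT ((NOT NOT NOT E OR E) AND NOT NOT NOT NOT E)   — complement / identity
= NOT ((NOT E OR E) AND NOT NOT NOT NOT E)   — double negation
= NOT NOT NOT NOT NOT E   — complement / identity
= NOT NOT NOT E   — double negation
= NOT E   — double negation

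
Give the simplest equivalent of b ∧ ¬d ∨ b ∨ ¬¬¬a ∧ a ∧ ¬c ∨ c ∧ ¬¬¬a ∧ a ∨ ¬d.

b ∨ ¬d

b ∧ ¬d ∨ b ∨ ¬¬¬a ∧ a ∧ ¬c ∨ c ∧ ¬¬¬a ∧ a ∨ ¬d
= b ∧ ¬d ∨ b ∨ ¬¬¬a ∧ a ∨ ¬d   (distribution)
= b ∧ ¬d ∨ b ∨ ¬a ∧ a ∨ ¬d   (double negation)
= b ∧ ¬d ∨ b ∨ ¬d   (complement / identity)
= b ∨ ¬d   (absorption)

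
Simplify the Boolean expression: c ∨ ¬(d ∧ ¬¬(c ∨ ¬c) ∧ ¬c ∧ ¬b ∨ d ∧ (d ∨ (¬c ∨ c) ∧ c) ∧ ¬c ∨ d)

c ∨ ¬d

c ∨ ¬(d ∧ ¬¬(c ∨ ¬c) ∧ ¬c ∧ ¬b ∨ d ∧ (d ∨ (¬c ∨ c) ∧ c) ∧ ¬c ∨ d)
= c ∨ ¬(d ∧ (c ∨ ¬c) ∧ ¬c ∧ ¬b ∨ d ∧ (d ∨ (¬c ∨ c) ∧ c) ∧ ¬c ∨ d)
= c ∨ ¬(d ∧ (c ∨ ¬c) ∧ ¬c ∧ ¬b ∨ d ∧ (d ∨ c) ∧ ¬c ∨ d)
= c ∨ ¬(d ∧ ¬c ∧ ¬b ∨ d ∧ (d ∨ c) ∧ ¬c ∨ d)
= c ∨ ¬(d ∧ ¬c ∧ ¬b ∨ d ∧ ¬c ∨ d)
= c ∨ ¬(d ∧ ¬c ∨ d)
= c ∨ ¬d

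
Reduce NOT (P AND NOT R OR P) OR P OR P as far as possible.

TRUE

NOT (P AND NOT R OR P) OR P OR P
= NOT P OR P OR P   [absorption]
= NOT P OR P   [idempotence]
= TRUE   [complement]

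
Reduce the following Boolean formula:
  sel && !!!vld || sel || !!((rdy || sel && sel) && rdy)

sel || rdy

sel && !!!vld || sel || !!((rdy || sel && sel) && rdy)
= sel && !!!vld || sel || !!((rdy || sel) && rdy)
= sel && !!!vld || sel || (rdy || sel) && rdy
= sel && !vld || sel || (rdy || sel) && rdy
= sel || (rdy || sel) && rdy
= sel || rdy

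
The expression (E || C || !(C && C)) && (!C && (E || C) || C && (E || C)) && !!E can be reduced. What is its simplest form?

(E || C || !(C && C)) && (!C && (E || C) || C && (E || C)) && !!E
= (E || C || !C) && (!C && (E || C) || C && (E || C)) && !!E   (idempotence)
= (E || C || !C) && (E || C) && !!E   (distribution)
= (E || C || !C) && (E || C) && E   (double negation)
= (E || C) && E   (absorption)
= E   (absorption)

E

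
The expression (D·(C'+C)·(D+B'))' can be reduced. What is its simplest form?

D'

(D·(C'+C)·(D+B'))'
= (D·(D+B'))'   (complement / identity)
= D'   (absorption)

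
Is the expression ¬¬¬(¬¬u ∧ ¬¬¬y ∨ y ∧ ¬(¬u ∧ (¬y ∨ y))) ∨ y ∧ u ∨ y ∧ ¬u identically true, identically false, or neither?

neither

¬¬¬(¬¬u ∧ ¬¬¬y ∨ y ∧ ¬(¬u ∧ (¬y ∨ y))) ∨ y ∧ u ∨ y ∧ ¬u
= ¬¬¬(¬¬u ∧ ¬y ∨ y ∧ ¬(¬u ∧ (¬y ∨ y))) ∨ y ∧ u ∨ y ∧ ¬u
= ¬¬¬(¬¬u ∧ ¬y ∨ y ∧ ¬(¬u ∧ (¬y ∨ y))) ∨ y
= ¬(¬¬u ∧ ¬y ∨ y ∧ ¬(¬u ∧ (¬y ∨ y))) ∨ y
= ¬(¬¬u ∧ ¬y ∨ y ∧ ¬¬u) ∨ y
= ¬¬¬u ∨ y
= ¬u ∨ y
This depends on u, y, so it is not a constant.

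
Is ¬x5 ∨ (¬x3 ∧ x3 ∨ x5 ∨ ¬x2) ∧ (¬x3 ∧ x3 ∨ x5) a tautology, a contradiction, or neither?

¬x5 ∨ (¬x3 ∧ x3 ∨ x5 ∨ ¬x2) ∧ (¬x3 ∧ x3 ∨ x5)
= ¬x5 ∨ ¬x3 ∧ x3 ∨ x5
= ¬x5 ∨ x5
= True

tautology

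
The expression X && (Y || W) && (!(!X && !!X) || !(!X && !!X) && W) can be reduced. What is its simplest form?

X && (Y || W)

X && (Y || W) && (!(!X && !!X) || !(!X && !!X) && W)
= X && (Y || W) && !(!X && !!X)   (absorption)
= X && (Y || W) && (X || !X)   (De Morgan)
= X && (Y || W)   (complement / identity)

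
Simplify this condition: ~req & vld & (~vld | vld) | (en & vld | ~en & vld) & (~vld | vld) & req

vld

~req & vld & (~vld | vld) | (en & vld | ~en & vld) & (~vld | vld) & req
= ~req & vld & (~vld | vld) | vld & (~vld | vld) & req   — distribution
= vld & (~vld | vld)   — distribution
= vld   — complement / identity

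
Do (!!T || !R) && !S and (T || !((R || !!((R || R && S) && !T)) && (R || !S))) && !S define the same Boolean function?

Yes

E1: (!!T || !R) && !S
    = (T || !R) && !S
E2: (T || !((R || !!((R || R && S) && !T)) && (R || !S))) && !S
    = (T || !((R || !!(R && !T)) && (R || !S))) && !S
    = (T || !((R || R && !T) && (R || !S))) && !S
    = (T || !(R && (R || !S))) && !S
    = (T || !R) && !S
Both reduce to (T || !R) && !S, so they are equivalent.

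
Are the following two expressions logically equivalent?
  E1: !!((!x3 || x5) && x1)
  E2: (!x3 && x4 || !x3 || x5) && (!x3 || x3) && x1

E1: !!((!x3 || x5) && x1)
    = (!x3 || x5) && x1
E2: (!x3 && x4 || !x3 || x5) && (!x3 || x3) && x1
    = (!x3 && x4 || !x3 || x5) && x1
    = (!x3 || x5) && x1
Both reduce to (!x3 || x5) && x1, so they are equivalent.

Yes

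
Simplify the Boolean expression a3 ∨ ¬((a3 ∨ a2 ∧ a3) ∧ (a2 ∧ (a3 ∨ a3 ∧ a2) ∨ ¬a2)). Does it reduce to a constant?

True

a3 ∨ ¬((a3 ∨ a2 ∧ a3) ∧ (a2 ∧ (a3 ∨ a3 ∧ a2) ∨ ¬a2))
= a3 ∨ ¬((a3 ∨ a2 ∧ a3) ∧ (a2 ∧ a3 ∨ ¬a2))   [absorption]
= a3 ∨ ¬(a2 ∧ a3 ∨ a3 ∧ ¬a2)   [distribution]
= a3 ∨ ¬a3   [distribution]
= True   [complement]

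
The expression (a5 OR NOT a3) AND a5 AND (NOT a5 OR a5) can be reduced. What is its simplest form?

a5

(a5 OR NOT a3) AND a5 AND (NOT a5 OR a5)
= (a5 OR NOT a3) AND a5   — complement / identity
= a5   — absorption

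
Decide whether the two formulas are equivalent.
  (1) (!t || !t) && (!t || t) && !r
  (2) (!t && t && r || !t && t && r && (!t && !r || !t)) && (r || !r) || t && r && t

No

E1: (!t || !t) && (!t || t) && !r
    = (!t && t || !t) && !r   [distribution]
    = !t && !r   [complement / identity]
E2: (!t && t && r || !t && t && r && (!t && !r || !t)) && (r || !r) || t && r && t
    = (!t && t && r || !t && t && r && !t) && (r || !r) || t && r && t   [absorption]
    = !t && t && r && (r || !r) || t && r && t   [absorption]
    = !t && t && r || t && r && t   [complement / identity]
    = t && r   [distribution]
These differ: at r=0, t=0, E1 = 1 but E2 = 0.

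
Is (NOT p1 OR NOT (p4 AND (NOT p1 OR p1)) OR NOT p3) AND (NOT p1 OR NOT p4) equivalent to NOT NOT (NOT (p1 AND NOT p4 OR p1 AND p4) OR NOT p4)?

E1: (NOT p1 OR NOT (p4 AND (NOT p1 OR p1)) OR NOT p3) AND (NOT p1 OR NOT p4)
    = (NOT p1 OR NOT p4 OR NOT p3) AND (NOT p1 OR NOT p4)   (complement / identity)
    = NOT p1 OR NOT p4   (absorption)
E2: NOT NOT (NOT (p1 AND NOT p4 OR p1 AND p4) OR NOT p4)
    = NOT (p1 AND NOT p4 OR p1 AND p4) OR NOT p4   (double negation)
    = NOT p1 OR NOT p4   (distribution)
Both reduce to NOT p1 OR NOT p4, so they are equivalent.

Yes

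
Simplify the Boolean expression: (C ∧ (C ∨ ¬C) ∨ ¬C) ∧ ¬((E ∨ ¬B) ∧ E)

¬E

(C ∧ (C ∨ ¬C) ∨ ¬C) ∧ ¬((E ∨ ¬B) ∧ E)
= (C ∨ ¬C) ∧ ¬((E ∨ ¬B) ∧ E)
= (C ∨ ¬C) ∧ ¬E
= ¬E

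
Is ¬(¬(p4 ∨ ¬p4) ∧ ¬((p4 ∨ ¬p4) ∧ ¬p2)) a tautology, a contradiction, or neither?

tautology

¬(¬(p4 ∨ ¬p4) ∧ ¬((p4 ∨ ¬p4) ∧ ¬p2))
= p4 ∨ ¬p4 ∨ (p4 ∨ ¬p4) ∧ ¬p2   [De Morgan]
= p4 ∨ ¬p4   [absorption]
= True   [complement]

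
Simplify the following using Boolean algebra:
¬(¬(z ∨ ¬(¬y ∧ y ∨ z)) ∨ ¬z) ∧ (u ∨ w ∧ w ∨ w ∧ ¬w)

¬(¬(z ∨ ¬(¬y ∧ y ∨ z)) ∨ ¬z) ∧ (u ∨ w ∧ w ∨ w ∧ ¬w)
= (z ∨ ¬(¬y ∧ y ∨ z)) ∧ z ∧ (u ∨ w ∧ w ∨ w ∧ ¬w)   [De Morgan]
= (z ∨ ¬z) ∧ z ∧ (u ∨ w ∧ w ∨ w ∧ ¬w)   [complement / identity]
= (z ∨ ¬z) ∧ z ∧ (u ∨ w)   [distribution]
= z ∧ (u ∨ w)   [complement / identity]

z ∧ (u ∨ w)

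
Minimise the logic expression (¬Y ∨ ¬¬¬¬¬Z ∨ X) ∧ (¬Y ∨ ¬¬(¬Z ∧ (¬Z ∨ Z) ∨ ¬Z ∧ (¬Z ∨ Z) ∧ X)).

(¬Y ∨ ¬¬¬¬¬Z ∨ X) ∧ (¬Y ∨ ¬¬(¬Z ∧ (¬Z ∨ Z) ∨ ¬Z ∧ (¬Z ∨ Z) ∧ X))
= (¬Y ∨ ¬¬¬¬¬Z ∨ X) ∧ (¬Y ∨ ¬¬(¬Z ∧ (¬Z ∨ Z)))
= (¬Y ∨ ¬¬¬Z ∨ X) ∧ (¬Y ∨ ¬¬(¬Z ∧ (¬Z ∨ Z)))
= (¬Y ∨ ¬¬¬Z ∨ X) ∧ (¬Y ∨ ¬¬¬Z)
= ¬Y ∨ ¬¬¬Z
= ¬Y ∨ ¬Z

¬Y ∨ ¬Z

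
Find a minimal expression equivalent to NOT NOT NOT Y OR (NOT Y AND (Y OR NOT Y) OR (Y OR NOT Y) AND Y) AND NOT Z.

NOT NOT NOT Y OR (NOT Y AND (Y OR NOT Y) OR (Y OR NOT Y) AND Y) AND NOT Z
= NOT Y OR (NOT Y AND (Y OR NOT Y) OR (Y OR NOT Y) AND Y) AND NOT Z   (double negation)
= NOT Y OR (Y OR NOT Y) AND NOT Z   (distribution)
= NOT Y OR NOT Z   (complement / identity)

NOT Y OR NOT Z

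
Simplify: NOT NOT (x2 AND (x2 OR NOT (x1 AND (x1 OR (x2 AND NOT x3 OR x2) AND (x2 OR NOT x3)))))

NOT NOT (x2 AND (x2 OR NOT (x1 AND (x1 OR (x2 AND NOT x3 OR x2) AND (x2 OR NOT x3)))))
= NOT NOT (x2 AND (x2 OR NOT (x1 AND (x1 OR x2 AND (x2 OR NOT x3)))))   [absorption]
= x2 AND (x2 OR NOT (x1 AND (x1 OR x2 AND (x2 OR NOT x3))))   [double negation]
= x2 AND (x2 OR NOT (x1 AND (x1 OR x2)))   [absorption]
= x2 AND (x2 OR NOT x1)   [absorption]
= x2   [absorption]

x2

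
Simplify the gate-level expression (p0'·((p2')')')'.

p0+p2

(p0'·((p2')')')'
= p0+(p2')'   [De Morgan]
= p0+p2   [double negation]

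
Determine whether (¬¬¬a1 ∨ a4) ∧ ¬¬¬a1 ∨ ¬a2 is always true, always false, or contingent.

(¬¬¬a1 ∨ a4) ∧ ¬¬¬a1 ∨ ¬a2
= ¬¬¬a1 ∨ ¬a2
= ¬a1 ∨ ¬a2
This depends on a1, a2, so it is not a constant.

contingent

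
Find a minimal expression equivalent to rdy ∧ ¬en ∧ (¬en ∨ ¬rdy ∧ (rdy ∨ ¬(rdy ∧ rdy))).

rdy ∧ ¬en

rdy ∧ ¬en ∧ (¬en ∨ ¬rdy ∧ (rdy ∨ ¬(rdy ∧ rdy)))
= rdy ∧ ¬en ∧ (¬en ∨ ¬rdy ∧ (rdy ∨ ¬rdy))
= rdy ∧ ¬en ∧ (¬en ∨ ¬rdy)
= rdy ∧ ¬en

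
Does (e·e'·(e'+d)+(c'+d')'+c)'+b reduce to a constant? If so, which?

no

(e·e'·(e'+d)+(c'+d')'+c)'+b
= (e·e'+(c'+d')'+c)'+b   — absorption
= (e·e'+c·d+c)'+b   — De Morgan
= (e·e'+c)'+b   — absorption
= c'+b   — complement / identity
This depends on b, c, so it is not a constant.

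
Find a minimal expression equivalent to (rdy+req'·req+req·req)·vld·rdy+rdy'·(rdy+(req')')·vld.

(rdy+req'·req+req·req)·vld·rdy+rdy'·(rdy+(req')')·vld
= (rdy+req)·vld·rdy+rdy'·(rdy+(req')')·vld
= (rdy+req)·vld·rdy+rdy'·(rdy+req)·vld
= (rdy+req)·vld

(rdy+req)·vld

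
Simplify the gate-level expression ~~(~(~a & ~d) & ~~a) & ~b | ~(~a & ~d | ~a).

~~(~(~a & ~d) & ~~a) & ~b | ~(~a & ~d | ~a)
= ~(~a & ~d | ~a) & ~b | ~(~a & ~d | ~a)   — De Morgan
= ~(~a & ~d | ~a)   — absorption
= ~~a   — absorption
= a   — double negation

a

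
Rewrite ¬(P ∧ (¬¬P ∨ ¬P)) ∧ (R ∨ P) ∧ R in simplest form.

¬(P ∧ (¬¬P ∨ ¬P)) ∧ (R ∨ P) ∧ R
= ¬(P ∧ (P ∨ ¬P)) ∧ (R ∨ P) ∧ R   (double negation)
= ¬(P ∧ (P ∨ ¬P)) ∧ R   (absorption)
= ¬P ∧ R   (complement / identity)

¬P ∧ R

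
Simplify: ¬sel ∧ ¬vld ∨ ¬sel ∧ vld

¬sel ∧ ¬vld ∨ ¬sel ∧ vld
= (¬vld ∨ vld) ∧ ¬sel   [distribution]
= ¬sel   [complement / identity]

¬sel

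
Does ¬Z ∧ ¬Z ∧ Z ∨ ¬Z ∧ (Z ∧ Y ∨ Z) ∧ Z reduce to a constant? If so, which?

¬Z ∧ ¬Z ∧ Z ∨ ¬Z ∧ (Z ∧ Y ∨ Z) ∧ Z
= ¬Z ∧ ¬Z ∧ Z ∨ ¬Z ∧ Z ∧ Z   — absorption
= ¬Z ∧ Z   — distribution
= False   — complement

yes, False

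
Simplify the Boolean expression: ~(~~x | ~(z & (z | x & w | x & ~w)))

~(~~x | ~(z & (z | x & w | x & ~w)))
= ~(~~x | ~(z & (z | x)))   (distribution)
= ~(~~x | ~z)   (absorption)
= ~x & z   (De Morgan)

~x & z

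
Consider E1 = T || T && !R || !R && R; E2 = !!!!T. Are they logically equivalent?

Yes

E1: T || T && !R || !R && R
    = T || T && !R
    = T
E2: !!!!T
    = !!T
    = T
Both reduce to T, so they are equivalent.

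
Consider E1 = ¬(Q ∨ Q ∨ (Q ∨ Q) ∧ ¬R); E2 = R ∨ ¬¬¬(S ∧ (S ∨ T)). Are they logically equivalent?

E1: ¬(Q ∨ Q ∨ (Q ∨ Q) ∧ ¬R)
    = ¬(Q ∨ Q)
    = ¬Q
E2: R ∨ ¬¬¬(S ∧ (S ∨ T))
    = R ∨ ¬¬¬S
    = R ∨ ¬S
These differ: at Q=1, R=1, S=1, T=1, E1 = 0 but E2 = 1.

No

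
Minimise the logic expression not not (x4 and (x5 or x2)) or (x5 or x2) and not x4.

not not (x4 and (x5 or x2)) or (x5 or x2) and not x4
= x4 and (x5 or x2) or (x5 or x2) and not x4   (double negation)
= x5 or x2   (distribution)

x5 or x2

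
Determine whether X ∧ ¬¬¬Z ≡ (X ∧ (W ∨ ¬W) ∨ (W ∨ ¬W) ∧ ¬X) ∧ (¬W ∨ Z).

No

E1: X ∧ ¬¬¬Z
    = X ∧ ¬Z
E2: (X ∧ (W ∨ ¬W) ∨ (W ∨ ¬W) ∧ ¬X) ∧ (¬W ∨ Z)
    = (W ∨ ¬W) ∧ (¬W ∨ Z)
    = ¬W ∨ Z
These differ: at W=0, X=0, Z=1, E1 = 0 but E2 = 1.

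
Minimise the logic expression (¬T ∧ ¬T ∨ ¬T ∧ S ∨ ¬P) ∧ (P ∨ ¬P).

(¬T ∧ ¬T ∨ ¬T ∧ S ∨ ¬P) ∧ (P ∨ ¬P)
= ¬T ∧ ¬T ∨ ¬T ∧ S ∨ ¬P   [complement / identity]
= ¬T ∧ (¬T ∨ S) ∨ ¬P   [distribution]
= ¬T ∨ ¬P   [absorption]

¬T ∨ ¬P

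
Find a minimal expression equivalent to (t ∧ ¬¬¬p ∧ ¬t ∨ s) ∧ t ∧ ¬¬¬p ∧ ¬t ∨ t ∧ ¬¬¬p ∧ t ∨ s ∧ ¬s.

(t ∧ ¬¬¬p ∧ ¬t ∨ s) ∧ t ∧ ¬¬¬p ∧ ¬t ∨ t ∧ ¬¬¬p ∧ t ∨ s ∧ ¬s
= (t ∧ ¬¬¬p ∧ ¬t ∨ s) ∧ t ∧ ¬¬¬p ∧ ¬t ∨ t ∧ ¬¬¬p ∧ t   [complement / identity]
= t ∧ ¬¬¬p ∧ ¬t ∨ t ∧ ¬¬¬p ∧ t   [absorption]
= t ∧ ¬¬¬p   [distribution]
= t ∧ ¬p   [double negation]

t ∧ ¬p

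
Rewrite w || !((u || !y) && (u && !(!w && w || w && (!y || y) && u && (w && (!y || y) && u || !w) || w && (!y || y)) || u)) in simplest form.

w || !u

w || !((u || !y) && (u && !(!w && w || w && (!y || y) && u && (w && (!y || y) && u || !w) || w && (!y || y)) || u))
= w || !((u || !y) && (u && !(!w && w || w && (!y || y) && u || w && (!y || y)) || u))   [absorption]
= w || !((u || !y) && (u && !(w && (!y || y) && u || w && (!y || y)) || u))   [complement / identity]
= w || !((u || !y) && (u && !(w && (!y || y)) || u))   [absorption]
= w || !((u || !y) && (u && !w || u))   [complement / identity]
= w || !((u || !y) && u)   [absorption]
= w || !u   [absorption]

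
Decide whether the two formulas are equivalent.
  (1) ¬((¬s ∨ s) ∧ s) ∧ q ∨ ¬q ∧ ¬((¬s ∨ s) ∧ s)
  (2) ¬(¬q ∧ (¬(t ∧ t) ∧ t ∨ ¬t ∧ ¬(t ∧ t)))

No

E1: ¬((¬s ∨ s) ∧ s) ∧ q ∨ ¬q ∧ ¬((¬s ∨ s) ∧ s)
    = ¬((¬s ∨ s) ∧ s)   — distribution
    = ¬s   — complement / identity
E2: ¬(¬q ∧ (¬(t ∧ t) ∧ t ∨ ¬t ∧ ¬(t ∧ t)))
    = ¬(¬q ∧ ¬(t ∧ t))   — distribution
    = q ∨ t ∧ t   — De Morgan
    = q ∨ t   — idempotence
These differ: at q=1, s=1, t=1, E1 = 0 but E2 = 1.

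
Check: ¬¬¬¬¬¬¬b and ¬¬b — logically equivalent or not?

No

E1: ¬¬¬¬¬¬¬b
    = ¬¬¬¬¬b   (double negation)
    = ¬¬¬b   (double negation)
    = ¬b   (double negation)
E2: ¬¬b
    = b   (double negation)
These differ: at b=0, E1 = 1 but E2 = 0.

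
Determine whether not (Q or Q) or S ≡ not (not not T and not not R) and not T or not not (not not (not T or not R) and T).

No

E1: not (Q or Q) or S
    = not Q or S   (idempotence)
E2: not (not not T and not not R) and not T or not not (not not (not T or not R) and T)
    = not (not not T and not not R) and not T or not not (not T or not R) and T   (double negation)
    = not (not not T and not not R) and not T or (not T or not R) and T   (double negation)
    = (not T or not R) and not T or (not T or not R) and T   (De Morgan)
    = not T or not R   (distribution)
These differ: at Q=1, R=0, S=0, T=1, E1 = 0 but E2 = 1.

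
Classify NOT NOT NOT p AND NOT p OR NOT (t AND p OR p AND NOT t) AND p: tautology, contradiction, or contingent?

NOT NOT NOT p AND NOT p OR NOT (t AND p OR p AND NOT t) AND p
= NOT NOT NOT p AND NOT p OR NOT p AND p   — distribution
= NOT p AND NOT p OR NOT p AND p   — double negation
= NOT p   — distribution
This depends on p, so it is not a constant.

contingent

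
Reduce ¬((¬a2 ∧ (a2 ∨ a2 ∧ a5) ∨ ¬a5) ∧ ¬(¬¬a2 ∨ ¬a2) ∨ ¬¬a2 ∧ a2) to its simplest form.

¬a2

¬((¬a2 ∧ (a2 ∨ a2 ∧ a5) ∨ ¬a5) ∧ ¬(¬¬a2 ∨ ¬a2) ∨ ¬¬a2 ∧ a2)
= ¬((¬a2 ∧ (a2 ∨ a2 ∧ a5) ∨ ¬a5) ∧ ¬a2 ∧ a2 ∨ ¬¬a2 ∧ a2)
= ¬((¬a2 ∧ a2 ∨ ¬a5) ∧ ¬a2 ∧ a2 ∨ ¬¬a2 ∧ a2)
= ¬(¬a2 ∧ a2 ∨ ¬¬a2 ∧ a2)
= ¬(¬a2 ∧ a2 ∨ a2 ∧ a2)
= ¬a2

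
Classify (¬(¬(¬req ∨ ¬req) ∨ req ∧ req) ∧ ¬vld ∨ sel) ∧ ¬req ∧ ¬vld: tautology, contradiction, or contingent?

contingent

(¬(¬(¬req ∨ ¬req) ∨ req ∧ req) ∧ ¬vld ∨ sel) ∧ ¬req ∧ ¬vld
= (¬(req ∧ req ∨ req ∧ req) ∧ ¬vld ∨ sel) ∧ ¬req ∧ ¬vld
= (¬(req ∧ req) ∧ ¬vld ∨ sel) ∧ ¬req ∧ ¬vld
= (¬req ∧ ¬vld ∨ sel) ∧ ¬req ∧ ¬vld
= ¬req ∧ ¬vld
This depends on req, vld, so it is not a constant.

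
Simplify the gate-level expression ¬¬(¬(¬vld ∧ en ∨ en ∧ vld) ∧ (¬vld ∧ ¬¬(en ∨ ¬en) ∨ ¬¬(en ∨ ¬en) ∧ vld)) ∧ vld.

¬en ∧ vld

¬¬(¬(¬vld ∧ en ∨ en ∧ vld) ∧ (¬vld ∧ ¬¬(en ∨ ¬en) ∨ ¬¬(en ∨ ¬en) ∧ vld)) ∧ vld
= ¬¬(¬en ∧ (¬vld ∧ ¬¬(en ∨ ¬en) ∨ ¬¬(en ∨ ¬en) ∧ vld)) ∧ vld   (distribution)
= ¬en ∧ (¬vld ∧ ¬¬(en ∨ ¬en) ∨ ¬¬(en ∨ ¬en) ∧ vld) ∧ vld   (double negation)
= ¬en ∧ ¬¬(en ∨ ¬en) ∧ vld   (distribution)
= ¬en ∧ (en ∨ ¬en) ∧ vld   (double negation)
= ¬en ∧ vld   (complement / identity)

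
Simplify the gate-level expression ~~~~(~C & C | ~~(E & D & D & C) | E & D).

~~~~(~C & C | ~~(E & D & D & C) | E & D)
= ~~(~C & C | ~~(E & D & D & C) | E & D)
= ~~(~C & C | ~~(E & D & C) | E & D)
= ~~(~~(E & D & C) | E & D)
= ~~(E & D & C | E & D)
= E & D & C | E & D
= E & D

E & D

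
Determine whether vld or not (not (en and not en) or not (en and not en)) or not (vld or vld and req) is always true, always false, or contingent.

vld or not (not (en and not en) or not (en and not en)) or not (vld or vld and req)
= vld or not not (en and not en) or not (vld or vld and req)   — idempotence
= vld or en and not en or not (vld or vld and req)   — double negation
= vld or en and not en or not vld   — absorption
= vld or not vld   — complement / identity
= True   — complement

always true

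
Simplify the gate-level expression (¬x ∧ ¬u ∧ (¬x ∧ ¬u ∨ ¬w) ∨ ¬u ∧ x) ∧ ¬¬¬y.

(¬x ∧ ¬u ∧ (¬x ∧ ¬u ∨ ¬w) ∨ ¬u ∧ x) ∧ ¬¬¬y
= (¬x ∧ ¬u ∧ (¬x ∧ ¬u ∨ ¬w) ∨ ¬u ∧ x) ∧ ¬y
= (¬x ∧ ¬u ∨ ¬u ∧ x) ∧ ¬y
= ¬u ∧ ¬y

¬u ∧ ¬y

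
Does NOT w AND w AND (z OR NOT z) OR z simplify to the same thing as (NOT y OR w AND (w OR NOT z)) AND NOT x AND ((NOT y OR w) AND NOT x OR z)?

No

E1: NOT w AND w AND (z OR NOT z) OR z
    = NOT w AND w OR z   — complement / identity
    = z   — complement / identity
E2: (NOT y OR w AND (w OR NOT z)) AND NOT x AND ((NOT y OR w) AND NOT x OR z)
    = (NOT y OR w) AND NOT x AND ((NOT y OR w) AND NOT x OR z)   — absorption
    = (NOT y OR w) AND NOT x   — absorption
These differ: at w=0, x=1, y=1, z=1, E1 = 1 but E2 = 0.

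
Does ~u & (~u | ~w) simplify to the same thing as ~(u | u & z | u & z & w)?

Yes

E1: ~u & (~u | ~w)
    = ~u
E2: ~(u | u & z | u & z & w)
    = ~(u | u & z)
    = ~u
Both reduce to ~u, so they are equivalent.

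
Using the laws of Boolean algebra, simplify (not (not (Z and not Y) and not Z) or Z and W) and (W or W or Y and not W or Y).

Z and (W or Y)

(not (not (Z and not Y) and not Z) or Z and W) and (W or W or Y and not W or Y)
= (not (not (Z and not Y) and not Z) or Z and W) and (W or W or Y)   (absorption)
= (Z and not Y or Z or Z and W) and (W or W or Y)   (De Morgan)
= (Z or Z and W) and (W or W or Y)   (absorption)
= (Z or Z and W) and (W or Y)   (idempotence)
= Z and (W or Y)   (absorption)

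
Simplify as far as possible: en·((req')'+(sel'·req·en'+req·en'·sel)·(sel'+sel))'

en·((req')'+(sel'·req·en'+req·en'·sel)·(sel'+sel))'
= en·((req')'+req·en'·(sel'+sel))'
= en·((req')'+req·en')'
= en·(req+req·en')'
= en·req'

en·req'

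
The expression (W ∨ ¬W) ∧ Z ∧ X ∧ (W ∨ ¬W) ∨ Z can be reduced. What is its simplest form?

Z

(W ∨ ¬W) ∧ Z ∧ X ∧ (W ∨ ¬W) ∨ Z
= (W ∨ ¬W) ∧ Z ∧ X ∨ Z   (complement / identity)
= Z ∧ X ∨ Z   (complement / identity)
= Z   (absorption)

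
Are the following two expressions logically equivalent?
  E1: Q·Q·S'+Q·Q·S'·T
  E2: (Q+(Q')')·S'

Yes

E1: Q·Q·S'+Q·Q·S'·T
    = Q·Q·S'   — absorption
    = Q·S'   — idempotence
E2: (Q+(Q')')·S'
    = (Q+Q)·S'   — double negation
    = Q·S'   — idempotence
Both reduce to Q·S', so they are equivalent.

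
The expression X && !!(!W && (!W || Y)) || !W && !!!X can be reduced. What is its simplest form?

X && !!(!W && (!W || Y)) || !W && !!!X
= X && !!!W || !W && !!!X   [absorption]
= X && !!!W || !W && !X   [double negation]
= X && !W || !W && !X   [double negation]
= !W   [distribution]

!W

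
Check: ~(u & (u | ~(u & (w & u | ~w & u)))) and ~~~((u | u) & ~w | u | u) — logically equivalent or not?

E1: ~(u & (u | ~(u & (w & u | ~w & u))))
    = ~(u & (u | ~(u & u)))   [distribution]
    = ~(u & (u | ~u))   [idempotence]
    = ~u   [complement / identity]
E2: ~~~((u | u) & ~w | u | u)
    = ~~~(u | u)   [absorption]
    = ~~~u   [idempotence]
    = ~u   [double negation]
Both reduce to ~u, so they are equivalent.

Yes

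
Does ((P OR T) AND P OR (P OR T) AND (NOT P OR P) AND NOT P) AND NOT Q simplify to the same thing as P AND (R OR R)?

E1: ((P OR T) AND P OR (P OR T) AND (NOT P OR P) AND NOT P) AND NOT Q
    = ((P OR T) AND P OR (P OR T) AND NOT P) AND NOT Q
    = (P OR T) AND NOT Q
E2: P AND (R OR R)
    = P AND R
These differ: at P=1, Q=0, R=0, T=1, E1 = 1 but E2 = 0.

No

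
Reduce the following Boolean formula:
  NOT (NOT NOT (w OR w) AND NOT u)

NOT (NOT NOT (w OR w) AND NOT u)
= NOT (w OR w) OR u
= NOT w OR u

NOT w OR u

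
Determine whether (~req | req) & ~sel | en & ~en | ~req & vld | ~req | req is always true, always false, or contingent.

(~req | req) & ~sel | en & ~en | ~req & vld | ~req | req
= (~req | req) & ~sel | en & ~en | ~req | req   [absorption]
= (~req | req) & ~sel | ~req | req   [complement / identity]
= ~req | req   [absorption]
= 1   [complement]

always true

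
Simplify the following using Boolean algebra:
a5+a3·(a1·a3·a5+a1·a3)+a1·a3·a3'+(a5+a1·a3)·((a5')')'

a5+a1·a3

a5+a3·(a1·a3·a5+a1·a3)+a1·a3·a3'+(a5+a1·a3)·((a5')')'
= a5+a3·a1·a3+a1·a3·a3'+(a5+a1·a3)·((a5')')'   — absorption
= a5+a1·a3+(a5+a1·a3)·((a5')')'   — distribution
= a5+a1·a3+(a5+a1·a3)·a5'   — double negation
= a5+a1·a3   — absorption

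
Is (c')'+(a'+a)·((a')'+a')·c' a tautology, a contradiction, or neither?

(c')'+(a'+a)·((a')'+a')·c'
= (c')'+(a'+a)·(a+a')·c'   [double negation]
= (c')'+(a+a')·c'   [complement / identity]
= c+(a+a')·c'   [double negation]
= c+c'   [complement / identity]
= 1   [complement]

tautology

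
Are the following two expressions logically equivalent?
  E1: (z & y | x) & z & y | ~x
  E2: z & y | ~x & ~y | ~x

Yes

E1: (z & y | x) & z & y | ~x
    = z & y | ~x   (absorption)
E2: z & y | ~x & ~y | ~x
    = z & y | ~x   (absorption)
Both reduce to z & y | ~x, so they are equivalent.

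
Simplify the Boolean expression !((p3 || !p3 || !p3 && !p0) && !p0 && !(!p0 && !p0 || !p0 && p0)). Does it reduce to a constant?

true

!((p3 || !p3 || !p3 && !p0) && !p0 && !(!p0 && !p0 || !p0 && p0))
= !((p3 || !p3 || !p3 && !p0) && !p0 && !!p0)   [distribution]
= !((p3 || !p3) && !p0 && !!p0)   [absorption]
= !(!p0 && !!p0)   [complement / identity]
= p0 || !p0   [De Morgan]
= true   [complement]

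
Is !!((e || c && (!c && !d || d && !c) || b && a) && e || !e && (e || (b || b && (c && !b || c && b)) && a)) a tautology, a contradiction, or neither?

!!((e || c && (!c && !d || d && !c) || b && a) && e || !e && (e || (b || b && (c && !b || c && b)) && a))
= !!((e || c && !c || b && a) && e || !e && (e || (b || b && (c && !b || c && b)) && a))
= !!((e || c && !c || b && a) && e || !e && (e || (b || b && c) && a))
= !!((e || b && a) && e || !e && (e || (b || b && c) && a))
= !!((e || b && a) && e || !e && (e || b && a))
= !!(e || b && a)
= e || b && a
This depends on a, b, e, so it is not a constant.

neither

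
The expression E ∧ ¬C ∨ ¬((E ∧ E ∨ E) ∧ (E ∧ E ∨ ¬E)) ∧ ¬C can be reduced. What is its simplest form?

¬C

E ∧ ¬C ∨ ¬((E ∧ E ∨ E) ∧ (E ∧ E ∨ ¬E)) ∧ ¬C
= E ∧ ¬C ∨ ¬(E ∧ E ∨ E ∧ ¬E) ∧ ¬C
= E ∧ ¬C ∨ ¬E ∧ ¬C
= ¬C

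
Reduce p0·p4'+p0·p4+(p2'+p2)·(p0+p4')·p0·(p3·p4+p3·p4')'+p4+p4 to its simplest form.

p0·p4'+p0·p4+(p2'+p2)·(p0+p4')·p0·(p3·p4+p3·p4')'+p4+p4
= p0·p4'+p0·p4+(p2'+p2)·(p0+p4')·p0·p3'+p4+p4   (distribution)
= p0+(p2'+p2)·(p0+p4')·p0·p3'+p4+p4   (distribution)
= p0+(p0+p4')·p0·p3'+p4+p4   (complement / identity)
= p0+(p0+p4')·p0·p3'+p4   (idempotence)
= p0+p0·p3'+p4   (absorption)
= p0+p4   (absorption)

p0+p4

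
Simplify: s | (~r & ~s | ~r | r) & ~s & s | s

s

s | (~r & ~s | ~r | r) & ~s & s | s
= s | (~r | r) & ~s & s | s   — absorption
= s | ~s & s | s   — complement / identity
= s | s   — complement / identity
= s   — idempotence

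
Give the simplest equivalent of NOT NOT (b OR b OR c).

b OR c

NOT NOT (b OR b OR c)
= NOT NOT (b OR c)
= b OR c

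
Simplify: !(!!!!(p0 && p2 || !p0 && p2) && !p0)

!(!!!!(p0 && p2 || !p0 && p2) && !p0)
= !(!!!!p2 && !p0)   — distribution
= !!!p2 || p0   — De Morgan
= !p2 || p0   — double negation

!p2 || p0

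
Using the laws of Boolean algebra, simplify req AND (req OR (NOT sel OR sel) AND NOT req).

req AND (req OR (NOT sel OR sel) AND NOT req)
= req AND (req OR NOT req)   (complement / identity)
= req   (complement / identity)

req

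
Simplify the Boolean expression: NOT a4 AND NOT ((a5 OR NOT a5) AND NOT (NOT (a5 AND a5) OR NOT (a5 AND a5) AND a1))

NOT a4 AND NOT a5

NOT a4 AND NOT ((a5 OR NOT a5) AND NOT (NOT (a5 AND a5) OR NOT (a5 AND a5) AND a1))
= NOT a4 AND NOT ((a5 OR NOT a5) AND NOT NOT (a5 AND a5))   — absorption
= NOT a4 AND NOT NOT NOT (a5 AND a5)   — complement / identity
= NOT a4 AND NOT NOT NOT a5   — idempotence
= NOT a4 AND NOT a5   — double negation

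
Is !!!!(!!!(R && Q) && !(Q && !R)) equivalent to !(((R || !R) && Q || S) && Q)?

Yes

E1: !!!!(!!!(R && Q) && !(Q && !R))
    = !!!!(!(R && Q) && !(Q && !R))   (double negation)
    = !!!(R && Q || Q && !R)   (De Morgan)
    = !!!Q   (distribution)
    = !Q   (double negation)
E2: !(((R || !R) && Q || S) && Q)
    = !((Q || S) && Q)   (complement / identity)
    = !Q   (absorption)
Both reduce to !Q, so they are equivalent.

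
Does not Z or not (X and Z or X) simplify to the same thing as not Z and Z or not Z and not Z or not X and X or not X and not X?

Yes

E1: not Z or not (X and Z or X)
    = not Z or not X
E2: not Z and Z or not Z and not Z or not X and X or not X and not X
    = not Z or not X and X or not X and not X
    = not Z or not X
Both reduce to not Z or not X, so they are equivalent.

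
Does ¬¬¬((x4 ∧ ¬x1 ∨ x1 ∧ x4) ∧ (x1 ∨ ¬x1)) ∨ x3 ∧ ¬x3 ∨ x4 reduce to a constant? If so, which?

yes, True

¬¬¬((x4 ∧ ¬x1 ∨ x1 ∧ x4) ∧ (x1 ∨ ¬x1)) ∨ x3 ∧ ¬x3 ∨ x4
= ¬¬¬((x4 ∧ ¬x1 ∨ x1 ∧ x4) ∧ (x1 ∨ ¬x1)) ∨ x4
= ¬((x4 ∧ ¬x1 ∨ x1 ∧ x4) ∧ (x1 ∨ ¬x1)) ∨ x4
= ¬(x4 ∧ (x1 ∨ ¬x1)) ∨ x4
= ¬x4 ∨ x4
= True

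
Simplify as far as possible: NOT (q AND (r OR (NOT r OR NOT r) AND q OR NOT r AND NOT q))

NOT (q AND (r OR (NOT r OR NOT r) AND q OR NOT r AND NOT q))
= NOT (q AND (r OR NOT r AND q OR NOT r AND NOT q))   — idempotence
= NOT (q AND (r OR NOT r))   — distribution
= NOT q   — complement / identity

NOT q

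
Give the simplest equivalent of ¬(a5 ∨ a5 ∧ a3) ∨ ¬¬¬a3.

¬(a5 ∨ a5 ∧ a3) ∨ ¬¬¬a3
= ¬(a5 ∨ a5 ∧ a3) ∨ ¬a3   — double negation
= ¬a5 ∨ ¬a3   — absorption

¬a5 ∨ ¬a3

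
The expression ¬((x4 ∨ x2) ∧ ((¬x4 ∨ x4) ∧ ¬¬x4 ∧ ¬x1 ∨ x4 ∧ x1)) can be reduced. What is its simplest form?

¬((x4 ∨ x2) ∧ ((¬x4 ∨ x4) ∧ ¬¬x4 ∧ ¬x1 ∨ x4 ∧ x1))
= ¬((x4 ∨ x2) ∧ (¬¬x4 ∧ ¬x1 ∨ x4 ∧ x1))   — complement / identity
= ¬((x4 ∨ x2) ∧ (x4 ∧ ¬x1 ∨ x4 ∧ x1))   — double negation
= ¬((x4 ∨ x2) ∧ x4)   — distribution
= ¬x4   — absorption

¬x4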